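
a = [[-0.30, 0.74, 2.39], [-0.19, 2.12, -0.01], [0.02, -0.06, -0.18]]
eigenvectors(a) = [[-0.28, -0.99, 0.99], [-0.96, -0.07, 0.09], [0.02, 0.07, 0.09]]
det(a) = 0.02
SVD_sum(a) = [[-0.31, 1.47, 1.79], [-0.18, 0.85, 1.04], [0.02, -0.11, -0.14]] + [[0.01,  -0.73,  0.60], [-0.01,  1.27,  -1.05], [-0.0,  0.05,  -0.04]] + [[-0.0, -0.0, -0.00], [-0.0, -0.0, -0.00], [-0.0, -0.0, -0.0]]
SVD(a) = [[0.86, 0.50, -0.07],[0.5, -0.87, -0.00],[-0.07, -0.04, -1.0]] @ diag([2.7044376990199956, 1.8980800992012206, 0.0029443396056198254]) @ [[-0.13, 0.63, 0.77], [0.01, -0.77, 0.64], [0.99, 0.09, 0.1]]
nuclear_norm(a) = 4.61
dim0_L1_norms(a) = [0.51, 2.92, 2.58]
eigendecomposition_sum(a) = [[-0.05,0.61,-0.06], [-0.17,2.11,-0.19], [0.0,-0.05,0.00]] + [[-0.24, 0.13, 2.56], [-0.02, 0.01, 0.19], [0.02, -0.01, -0.17]] + [[-0.01,-0.0,-0.11], [-0.0,-0.00,-0.01], [-0.0,-0.00,-0.01]]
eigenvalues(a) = [2.07, -0.41, -0.02]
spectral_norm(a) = 2.70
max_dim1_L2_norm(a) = 2.52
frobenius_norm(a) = 3.30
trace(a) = 1.64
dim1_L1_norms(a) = [3.43, 2.32, 0.26]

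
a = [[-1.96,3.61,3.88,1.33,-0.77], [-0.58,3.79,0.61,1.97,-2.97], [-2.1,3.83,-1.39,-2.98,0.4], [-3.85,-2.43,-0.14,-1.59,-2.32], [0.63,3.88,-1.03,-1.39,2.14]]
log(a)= [[1.76, 0.43, 0.35, 2.18, 1.36], [0.08, 1.75, -0.12, 0.42, -0.56], [-1.92, 1.37, 0.95, -0.40, 0.81], [-1.33, -0.59, 2.17, 0.09, -2.16], [-0.55, 0.94, 0.73, -1.27, 0.27]]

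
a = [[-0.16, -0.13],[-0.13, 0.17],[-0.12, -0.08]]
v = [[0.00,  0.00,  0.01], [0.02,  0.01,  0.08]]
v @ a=[[-0.00, -0.00], [-0.01, -0.01]]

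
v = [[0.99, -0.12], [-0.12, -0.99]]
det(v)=-0.995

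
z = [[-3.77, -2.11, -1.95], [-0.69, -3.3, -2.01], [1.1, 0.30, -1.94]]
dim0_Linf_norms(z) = [3.77, 3.3, 2.01]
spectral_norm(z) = 5.73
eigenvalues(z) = [(-3.65+1.28j), (-3.65-1.28j), (-1.71+0j)]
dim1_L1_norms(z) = [7.83, 6.0, 3.34]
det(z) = -25.59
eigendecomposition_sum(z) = [[-1.73-0.14j, (-1.22-2.33j), -0.79-3.50j], [-0.72+0.51j, -1.24-0.51j, -1.45-1.10j], [(0.79+0.6j), (-0.12+1.5j), (-0.68+1.93j)]] + [[(-1.73+0.14j), (-1.22+2.33j), (-0.79+3.5j)], [-0.72-0.51j, -1.24+0.51j, (-1.45+1.1j)], [(0.79-0.6j), -0.12-1.50j, -0.68-1.93j]] + [[(-0.31-0j),0.34-0.00j,(-0.36-0j)], [(0.75+0j),-0.83+0.00j,0.88+0.00j], [-0.49-0.00j,(0.54-0j),(-0.58-0j)]]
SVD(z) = [[-0.79, 0.44, 0.42], [-0.61, -0.55, -0.57], [-0.02, -0.71, 0.7]] @ diag([5.734561119172367, 2.7087415568250175, 1.6476734958133386]) @ [[0.59, 0.64, 0.49],[-0.76, 0.24, 0.6],[-0.26, 0.73, -0.63]]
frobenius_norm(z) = 6.55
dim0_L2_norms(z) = [3.99, 3.93, 3.41]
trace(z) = -9.01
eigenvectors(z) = [[0.79+0.00j, 0.79-0.00j, (0.32+0j)],  [0.31-0.26j, 0.31+0.26j, (-0.79+0j)],  [-0.38-0.24j, -0.38+0.24j, 0.52+0.00j]]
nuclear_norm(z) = 10.09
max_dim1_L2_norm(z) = 4.74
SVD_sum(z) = [[-2.67, -2.91, -2.22], [-2.07, -2.25, -1.72], [-0.06, -0.07, -0.05]] + [[-0.91, 0.29, 0.71], [1.13, -0.36, -0.89], [1.47, -0.47, -1.15]] + [[-0.19,  0.51,  -0.44], [0.25,  -0.68,  0.60], [-0.31,  0.84,  -0.73]]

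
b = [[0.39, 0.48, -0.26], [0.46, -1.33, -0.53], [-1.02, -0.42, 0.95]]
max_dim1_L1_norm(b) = 2.39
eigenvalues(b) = [1.43, 0.06, -1.48]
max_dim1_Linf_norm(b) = 1.33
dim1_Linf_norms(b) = [0.48, 1.33, 1.02]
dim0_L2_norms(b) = [1.18, 1.48, 1.12]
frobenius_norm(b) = 2.20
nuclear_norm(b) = 3.16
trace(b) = 0.01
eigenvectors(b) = [[-0.33, -0.67, -0.24], [-0.23, 0.06, 0.97], [0.91, -0.74, 0.07]]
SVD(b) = [[-0.2, 0.4, 0.90], [-0.61, -0.77, 0.2], [0.77, -0.51, 0.40]] @ diag([1.6352422228709578, 1.4676467138160387, 0.05287717811147122]) @ [[-0.70, 0.24, 0.67], [0.22, 0.97, -0.12], [0.68, -0.06, 0.73]]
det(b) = -0.13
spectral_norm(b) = 1.64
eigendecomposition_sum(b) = [[0.40, 0.12, -0.35], [0.27, 0.08, -0.24], [-1.08, -0.33, 0.95]] + [[0.04, 0.01, 0.02],[-0.0, -0.0, -0.00],[0.05, 0.01, 0.02]] + [[-0.05, 0.35, 0.07], [0.19, -1.41, -0.29], [0.01, -0.10, -0.02]]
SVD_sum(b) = [[0.23, -0.08, -0.22],[0.70, -0.24, -0.67],[-0.87, 0.3, 0.85]] + [[0.13, 0.56, -0.07], [-0.24, -1.09, 0.14], [-0.16, -0.72, 0.09]] + [[0.03, -0.0, 0.03], [0.01, -0.00, 0.01], [0.01, -0.00, 0.02]]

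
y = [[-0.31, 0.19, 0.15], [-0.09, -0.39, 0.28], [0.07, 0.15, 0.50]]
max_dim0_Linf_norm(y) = 0.5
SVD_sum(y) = [[-0.03,-0.0,0.19], [-0.04,-0.01,0.30], [-0.07,-0.01,0.48]] + [[-0.03,0.23,0.00], [0.05,-0.37,-0.0], [-0.02,0.14,0.00]] + [[-0.25,-0.03,-0.04], [-0.09,-0.01,-0.01], [0.16,0.02,0.02]]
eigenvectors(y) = [[0.77+0.00j,(0.77-0j),0.22+0.00j], [(-0.28+0.56j),(-0.28-0.56j),(0.26+0j)], [-0.00-0.10j,(-0+0.1j),(0.94+0j)]]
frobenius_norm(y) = 0.82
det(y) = 0.09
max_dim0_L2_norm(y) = 0.59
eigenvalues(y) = [(-0.38+0.12j), (-0.38-0.12j), (0.56+0j)]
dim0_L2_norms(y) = [0.33, 0.46, 0.59]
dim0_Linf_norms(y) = [0.31, 0.39, 0.5]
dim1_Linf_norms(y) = [0.31, 0.39, 0.5]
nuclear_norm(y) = 1.38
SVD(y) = [[-0.32,  0.50,  -0.81], [-0.50,  -0.81,  -0.3], [-0.80,  0.31,  0.51]] @ diag([0.5970269931829555, 0.460875272247051, 0.3191437808294653]) @ [[0.15, 0.03, -0.99], [-0.13, 0.99, 0.01], [0.98, 0.13, 0.15]]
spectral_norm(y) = 0.60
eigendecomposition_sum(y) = [[(-0.16+0.15j), 0.08+0.24j, 0.01-0.10j],[(-0.05-0.17j), -0.21-0.03j, (0.07+0.05j)],[(0.02+0.02j), 0.03-0.01j, -0.01-0.00j]] + [[-0.16-0.15j, (0.08-0.24j), (0.01+0.1j)],[(-0.05+0.17j), (-0.21+0.03j), (0.07-0.05j)],[0.02-0.02j, 0.03+0.01j, -0.01+0.00j]] + [[(0.01+0j), 0.02+0.00j, (0.12-0j)], [(0.01+0j), 0.02+0.00j, 0.14-0.00j], [(0.03+0j), (0.09+0j), (0.53-0j)]]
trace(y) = -0.20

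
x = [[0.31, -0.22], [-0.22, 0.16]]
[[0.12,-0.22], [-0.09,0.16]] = x @ [[0.17, -0.31],[-0.31, 0.57]]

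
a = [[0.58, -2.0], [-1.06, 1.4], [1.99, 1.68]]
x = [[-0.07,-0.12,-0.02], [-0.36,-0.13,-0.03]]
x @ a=[[0.05, -0.06], [-0.13, 0.49]]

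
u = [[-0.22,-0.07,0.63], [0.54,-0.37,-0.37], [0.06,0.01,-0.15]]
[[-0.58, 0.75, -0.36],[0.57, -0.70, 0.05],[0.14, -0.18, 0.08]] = u@[[-0.24, -1.07, 0.30],[-0.81, -0.44, 0.7],[-1.09, 0.76, -0.39]]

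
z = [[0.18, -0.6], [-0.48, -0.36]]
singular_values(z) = [0.71, 0.5]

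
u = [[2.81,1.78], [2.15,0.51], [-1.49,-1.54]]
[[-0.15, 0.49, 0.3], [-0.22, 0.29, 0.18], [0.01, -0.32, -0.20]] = u @ [[-0.13, 0.11, 0.07], [0.12, 0.1, 0.06]]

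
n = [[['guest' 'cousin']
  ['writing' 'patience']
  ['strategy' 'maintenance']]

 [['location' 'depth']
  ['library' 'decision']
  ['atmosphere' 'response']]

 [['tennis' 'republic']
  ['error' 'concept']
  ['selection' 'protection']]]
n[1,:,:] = [['location', 'depth'], ['library', 'decision'], ['atmosphere', 'response']]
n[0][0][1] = 'cousin'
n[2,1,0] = 'error'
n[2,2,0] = 'selection'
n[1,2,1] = 'response'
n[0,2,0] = 'strategy'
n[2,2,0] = 'selection'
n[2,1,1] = 'concept'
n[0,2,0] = 'strategy'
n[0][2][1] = 'maintenance'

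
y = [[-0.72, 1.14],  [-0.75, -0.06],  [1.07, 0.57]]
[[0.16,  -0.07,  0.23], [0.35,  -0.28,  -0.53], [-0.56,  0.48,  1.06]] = y @ [[-0.45, 0.36, 0.66], [-0.14, 0.17, 0.62]]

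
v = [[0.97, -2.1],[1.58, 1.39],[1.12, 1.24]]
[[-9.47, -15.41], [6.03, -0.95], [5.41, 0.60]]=v @ [[-0.11, -5.02], [4.46, 5.02]]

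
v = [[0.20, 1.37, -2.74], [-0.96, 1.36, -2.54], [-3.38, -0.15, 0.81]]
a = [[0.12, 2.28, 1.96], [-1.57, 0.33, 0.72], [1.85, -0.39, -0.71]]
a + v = [[0.32, 3.65, -0.78], [-2.53, 1.69, -1.82], [-1.53, -0.54, 0.1]]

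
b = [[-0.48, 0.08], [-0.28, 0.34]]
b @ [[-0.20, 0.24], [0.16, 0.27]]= [[0.11, -0.09], [0.11, 0.02]]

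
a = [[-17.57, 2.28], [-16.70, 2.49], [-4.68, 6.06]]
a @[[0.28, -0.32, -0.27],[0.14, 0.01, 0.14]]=[[-4.6, 5.65, 5.06], [-4.33, 5.37, 4.86], [-0.46, 1.56, 2.11]]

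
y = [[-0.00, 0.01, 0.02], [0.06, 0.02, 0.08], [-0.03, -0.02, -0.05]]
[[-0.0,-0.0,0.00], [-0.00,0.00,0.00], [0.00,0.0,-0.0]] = y@ [[-0.04, 0.07, 0.05], [0.04, 0.07, 0.00], [-0.03, -0.07, -0.00]]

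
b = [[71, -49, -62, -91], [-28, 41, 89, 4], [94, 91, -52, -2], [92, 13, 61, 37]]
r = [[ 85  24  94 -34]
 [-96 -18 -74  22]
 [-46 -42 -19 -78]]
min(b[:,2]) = -62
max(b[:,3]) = 37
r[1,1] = -18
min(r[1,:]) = -96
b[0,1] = -49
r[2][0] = -46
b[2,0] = 94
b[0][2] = -62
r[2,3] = -78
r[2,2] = -19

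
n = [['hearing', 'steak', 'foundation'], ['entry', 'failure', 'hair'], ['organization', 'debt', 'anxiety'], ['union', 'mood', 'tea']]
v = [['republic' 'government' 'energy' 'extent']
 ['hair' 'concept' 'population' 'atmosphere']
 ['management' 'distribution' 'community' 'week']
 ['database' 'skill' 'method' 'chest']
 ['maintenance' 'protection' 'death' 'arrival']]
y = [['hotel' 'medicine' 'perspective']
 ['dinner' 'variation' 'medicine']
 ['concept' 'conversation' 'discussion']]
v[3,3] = 'chest'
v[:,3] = ['extent', 'atmosphere', 'week', 'chest', 'arrival']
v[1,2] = 'population'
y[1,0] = 'dinner'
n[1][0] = 'entry'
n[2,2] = 'anxiety'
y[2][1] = 'conversation'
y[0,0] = 'hotel'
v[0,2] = 'energy'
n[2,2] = 'anxiety'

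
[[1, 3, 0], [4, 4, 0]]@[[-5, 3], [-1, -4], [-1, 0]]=[[-8, -9], [-24, -4]]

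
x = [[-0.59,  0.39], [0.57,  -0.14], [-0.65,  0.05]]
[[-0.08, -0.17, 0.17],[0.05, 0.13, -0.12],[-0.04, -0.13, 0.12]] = x@[[0.05, 0.19, -0.17], [-0.12, -0.15, 0.17]]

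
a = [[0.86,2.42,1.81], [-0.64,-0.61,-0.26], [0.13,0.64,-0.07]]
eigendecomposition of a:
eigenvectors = [[(0.89+0j), (0.89-0j), -0.24+0.00j], [(-0.3+0.3j), -0.30-0.30j, -0.49+0.00j], [0.14+0.12j, (0.14-0.12j), (0.84+0j)]]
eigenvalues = [(0.33+1.07j), (0.33-1.07j), (-0.48+0j)]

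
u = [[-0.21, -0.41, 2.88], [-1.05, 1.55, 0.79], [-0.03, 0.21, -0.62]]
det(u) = 0.01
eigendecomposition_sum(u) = [[0.07, -0.13, 0.04], [-0.92, 1.68, -0.56], [-0.08, 0.15, -0.05]] + [[-0.00, 0.00, -0.02], [-0.00, 0.00, -0.01], [-0.0, 0.0, -0.00]] + [[-0.28, -0.28, 2.86], [-0.13, -0.13, 1.37], [0.05, 0.06, -0.57]]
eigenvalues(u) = [1.7, -0.01, -0.98]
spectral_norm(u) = 3.09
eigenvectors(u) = [[-0.08, 0.85, -0.89], [0.99, 0.51, -0.42], [0.09, 0.13, 0.18]]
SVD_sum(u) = [[-0.49, 0.07, 2.82], [-0.17, 0.03, 0.98], [0.10, -0.02, -0.59]] + [[0.28, -0.48, 0.06], [-0.88, 1.52, -0.19], [-0.13, 0.23, -0.03]] + [[-0.00, -0.0, -0.00], [0.0, 0.00, 0.0], [-0.0, -0.0, -0.00]]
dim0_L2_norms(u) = [1.07, 1.62, 3.05]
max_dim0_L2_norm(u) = 3.05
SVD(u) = [[-0.93, 0.3, 0.23], [-0.32, -0.94, -0.07], [0.19, -0.14, 0.97]] @ diag([3.0896781514973704, 1.8758956584325528, 0.0020973396699498995]) @ [[0.17, -0.03, -0.98], [0.50, -0.86, 0.11], [-0.85, -0.51, -0.13]]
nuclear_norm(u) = 4.97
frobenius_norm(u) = 3.61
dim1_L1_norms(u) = [3.5, 3.39, 0.86]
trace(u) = 0.72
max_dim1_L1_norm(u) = 3.5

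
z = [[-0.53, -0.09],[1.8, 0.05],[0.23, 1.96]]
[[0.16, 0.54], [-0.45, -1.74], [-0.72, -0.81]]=z @ [[-0.24, -0.96],[-0.34, -0.3]]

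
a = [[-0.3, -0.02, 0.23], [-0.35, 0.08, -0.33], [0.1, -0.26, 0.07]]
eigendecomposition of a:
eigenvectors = [[(0.21+0j), (-0.45+0.44j), (-0.45-0.44j)], [(-0.77+0j), -0.69+0.00j, (-0.69-0j)], [(0.6+0j), -0.30-0.22j, (-0.3+0.22j)]]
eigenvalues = [(0.44+0j), (-0.29+0.12j), (-0.29-0.12j)]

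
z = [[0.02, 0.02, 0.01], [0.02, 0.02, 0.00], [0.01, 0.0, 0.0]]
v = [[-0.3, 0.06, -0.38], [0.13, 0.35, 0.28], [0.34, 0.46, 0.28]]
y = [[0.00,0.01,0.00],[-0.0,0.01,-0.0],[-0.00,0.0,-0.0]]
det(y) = 0.00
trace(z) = 0.04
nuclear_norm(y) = 0.01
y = z @ v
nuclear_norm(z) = 0.06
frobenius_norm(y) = 0.01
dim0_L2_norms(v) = [0.47, 0.58, 0.55]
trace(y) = 0.01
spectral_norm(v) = 0.84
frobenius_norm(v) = 0.93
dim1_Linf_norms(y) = [0.01, 0.01, 0.0]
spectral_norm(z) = 0.04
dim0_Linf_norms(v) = [0.34, 0.46, 0.38]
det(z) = -0.00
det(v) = 0.04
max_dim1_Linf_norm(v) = 0.46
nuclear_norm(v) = 1.33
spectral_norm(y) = 0.01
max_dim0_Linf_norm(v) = 0.46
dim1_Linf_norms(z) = [0.02, 0.02, 0.01]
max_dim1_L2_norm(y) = 0.01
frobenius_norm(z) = 0.04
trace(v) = 0.33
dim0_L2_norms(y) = [0.0, 0.01, 0.0]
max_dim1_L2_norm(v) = 0.64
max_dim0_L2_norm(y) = 0.01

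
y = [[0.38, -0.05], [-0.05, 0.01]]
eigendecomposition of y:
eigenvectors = [[0.99, 0.13], [-0.13, 0.99]]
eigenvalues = [0.39, 0.0]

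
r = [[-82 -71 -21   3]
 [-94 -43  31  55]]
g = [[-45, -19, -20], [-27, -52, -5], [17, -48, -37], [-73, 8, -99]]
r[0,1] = -71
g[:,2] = [-20, -5, -37, -99]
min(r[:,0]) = -94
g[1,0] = -27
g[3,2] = -99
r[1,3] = 55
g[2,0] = 17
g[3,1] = 8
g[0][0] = -45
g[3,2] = -99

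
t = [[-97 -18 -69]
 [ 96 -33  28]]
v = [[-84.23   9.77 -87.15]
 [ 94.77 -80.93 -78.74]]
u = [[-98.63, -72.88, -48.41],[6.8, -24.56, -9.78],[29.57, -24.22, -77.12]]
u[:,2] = [-48.41, -9.78, -77.12]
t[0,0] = -97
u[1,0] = 6.8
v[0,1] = 9.77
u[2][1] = -24.22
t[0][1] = -18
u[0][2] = -48.41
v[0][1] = 9.77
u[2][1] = -24.22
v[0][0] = -84.23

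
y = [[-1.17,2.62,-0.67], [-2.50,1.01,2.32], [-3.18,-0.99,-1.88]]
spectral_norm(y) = 4.29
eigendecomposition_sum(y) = [[-0.01+1.10j,1.10-0.03j,0.24-0.61j], [-1.48+0.54j,(0.59+1.45j),(0.94+0.02j)], [-0.54-0.91j,-0.88+0.57j,(0.11+0.62j)]] + [[(-0.01-1.1j), (1.1+0.03j), (0.24+0.61j)], [-1.48-0.54j, (0.59-1.45j), (0.94-0.02j)], [-0.54+0.91j, -0.88-0.57j, 0.11-0.62j]] + [[(-1.15+0j), (0.43-0j), (-1.15-0j)], [0.45-0.00j, (-0.17+0j), (0.45+0j)], [(-2.1+0j), (0.78-0j), -2.09-0.00j]]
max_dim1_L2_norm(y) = 3.82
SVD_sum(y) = [[-1.73, 0.43, -0.07], [-2.50, 0.62, -0.10], [-2.83, 0.7, -0.11]] + [[0.12, 0.59, 0.74], [0.26, 1.31, 1.65], [-0.3, -1.52, -1.91]] + [[0.45, 1.6, -1.34],  [-0.26, -0.92, 0.77],  [-0.05, -0.17, 0.14]]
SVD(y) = [[-0.42, 0.28, 0.86], [-0.6, 0.63, -0.5], [-0.68, -0.73, -0.09]] @ diag([4.286245432236908, 3.3858279098687825, 2.4750493852409976]) @ [[0.97, -0.24, 0.04],[0.12, 0.62, 0.78],[0.21, 0.75, -0.63]]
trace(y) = -2.04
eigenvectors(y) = [[-0.18+0.47j, (-0.18-0.47j), (0.47+0j)], [(-0.72+0j), -0.72-0.00j, (-0.18+0j)], [-0.09-0.47j, -0.09+0.47j, (0.86+0j)]]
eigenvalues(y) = [(0.69+3.17j), (0.69-3.17j), (-3.41+0j)]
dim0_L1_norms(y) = [6.85, 4.62, 4.87]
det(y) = -35.92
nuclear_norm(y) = 10.15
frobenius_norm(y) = 6.00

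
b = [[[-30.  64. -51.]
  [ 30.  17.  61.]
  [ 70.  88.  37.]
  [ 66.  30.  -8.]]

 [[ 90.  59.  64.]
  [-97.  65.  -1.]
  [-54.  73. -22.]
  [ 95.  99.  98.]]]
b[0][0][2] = -51.0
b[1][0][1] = 59.0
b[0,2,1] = 88.0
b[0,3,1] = 30.0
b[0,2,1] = 88.0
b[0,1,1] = 17.0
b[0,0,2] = -51.0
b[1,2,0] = -54.0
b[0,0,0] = -30.0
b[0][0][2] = -51.0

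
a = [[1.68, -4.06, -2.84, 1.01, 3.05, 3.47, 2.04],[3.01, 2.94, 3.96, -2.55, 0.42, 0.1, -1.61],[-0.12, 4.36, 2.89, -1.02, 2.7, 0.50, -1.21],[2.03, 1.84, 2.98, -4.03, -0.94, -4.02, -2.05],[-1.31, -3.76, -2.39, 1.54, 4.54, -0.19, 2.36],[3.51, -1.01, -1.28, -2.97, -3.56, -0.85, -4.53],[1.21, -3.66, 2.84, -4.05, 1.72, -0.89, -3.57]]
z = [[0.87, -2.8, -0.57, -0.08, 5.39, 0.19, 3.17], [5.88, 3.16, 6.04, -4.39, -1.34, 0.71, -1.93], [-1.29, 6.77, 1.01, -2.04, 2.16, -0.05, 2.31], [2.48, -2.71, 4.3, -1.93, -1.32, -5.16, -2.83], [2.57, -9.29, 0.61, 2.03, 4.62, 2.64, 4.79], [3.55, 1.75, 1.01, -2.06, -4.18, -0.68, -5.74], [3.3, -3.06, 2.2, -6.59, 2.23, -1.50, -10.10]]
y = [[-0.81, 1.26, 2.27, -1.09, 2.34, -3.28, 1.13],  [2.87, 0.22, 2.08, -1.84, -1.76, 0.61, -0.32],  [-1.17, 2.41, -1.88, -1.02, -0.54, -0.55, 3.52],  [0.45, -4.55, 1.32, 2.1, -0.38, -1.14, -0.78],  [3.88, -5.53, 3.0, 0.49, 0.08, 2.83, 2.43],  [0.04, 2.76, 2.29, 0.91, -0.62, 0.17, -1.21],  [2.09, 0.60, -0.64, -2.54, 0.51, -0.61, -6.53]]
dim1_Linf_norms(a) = [4.06, 3.96, 4.36, 4.03, 4.54, 4.53, 4.05]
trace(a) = 3.60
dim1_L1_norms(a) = [18.15, 14.59, 12.8, 17.89, 16.09, 17.71, 17.94]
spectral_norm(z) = 18.14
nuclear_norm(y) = 34.65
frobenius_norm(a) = 18.75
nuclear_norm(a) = 40.05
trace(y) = -6.65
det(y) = -5715.66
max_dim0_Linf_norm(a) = 4.54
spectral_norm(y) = 9.89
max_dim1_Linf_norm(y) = 6.53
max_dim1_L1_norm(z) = 28.98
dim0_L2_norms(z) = [8.56, 13.03, 7.91, 8.89, 9.0, 6.07, 13.6]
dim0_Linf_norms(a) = [3.51, 4.36, 3.96, 4.05, 4.54, 4.02, 4.53]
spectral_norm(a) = 13.61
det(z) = -2258.45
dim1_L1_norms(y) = [12.18, 9.7, 11.09, 10.72, 18.24, 8.0, 13.52]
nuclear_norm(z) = 55.23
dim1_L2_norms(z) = [6.93, 10.31, 7.92, 8.49, 12.19, 8.47, 13.33]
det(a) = 13225.22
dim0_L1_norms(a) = [12.87, 21.63, 19.18, 17.17, 16.93, 10.02, 17.37]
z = y + a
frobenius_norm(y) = 15.45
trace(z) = -3.05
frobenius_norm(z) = 26.22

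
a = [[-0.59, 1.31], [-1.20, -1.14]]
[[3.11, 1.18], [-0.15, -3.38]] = a@[[-1.49,1.37], [1.70,1.52]]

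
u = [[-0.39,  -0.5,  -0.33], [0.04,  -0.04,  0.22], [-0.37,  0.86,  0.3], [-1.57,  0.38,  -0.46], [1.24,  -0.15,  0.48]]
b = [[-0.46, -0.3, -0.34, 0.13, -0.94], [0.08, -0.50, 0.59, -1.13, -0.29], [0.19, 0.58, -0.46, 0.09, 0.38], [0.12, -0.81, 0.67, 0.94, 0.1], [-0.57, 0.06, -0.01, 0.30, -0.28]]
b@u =[[-1.08,0.14,-0.53], [1.14,0.1,0.42], [0.45,-0.54,0.07], [-1.68,0.89,-0.40], [-0.59,0.43,-0.07]]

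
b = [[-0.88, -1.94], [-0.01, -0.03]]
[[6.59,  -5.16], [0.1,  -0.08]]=b@ [[-0.02, 0.02], [-3.39, 2.65]]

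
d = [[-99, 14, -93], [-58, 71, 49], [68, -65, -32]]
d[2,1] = -65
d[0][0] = -99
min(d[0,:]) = -99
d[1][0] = -58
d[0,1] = 14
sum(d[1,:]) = 62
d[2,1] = -65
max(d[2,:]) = 68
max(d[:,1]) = 71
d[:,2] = [-93, 49, -32]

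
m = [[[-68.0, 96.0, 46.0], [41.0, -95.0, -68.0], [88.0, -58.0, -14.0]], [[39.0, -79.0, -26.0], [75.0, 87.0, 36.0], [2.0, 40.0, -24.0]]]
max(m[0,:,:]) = 96.0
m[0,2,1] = -58.0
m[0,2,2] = -14.0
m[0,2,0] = 88.0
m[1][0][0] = 39.0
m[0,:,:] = [[-68.0, 96.0, 46.0], [41.0, -95.0, -68.0], [88.0, -58.0, -14.0]]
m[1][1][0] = 75.0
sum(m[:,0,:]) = 8.0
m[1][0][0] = 39.0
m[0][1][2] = -68.0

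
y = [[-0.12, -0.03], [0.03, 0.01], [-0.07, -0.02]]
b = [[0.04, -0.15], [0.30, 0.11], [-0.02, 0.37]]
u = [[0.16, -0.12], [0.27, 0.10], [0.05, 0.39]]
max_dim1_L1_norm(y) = 0.15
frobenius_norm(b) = 0.51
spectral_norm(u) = 0.43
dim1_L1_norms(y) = [0.15, 0.04, 0.09]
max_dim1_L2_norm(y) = 0.12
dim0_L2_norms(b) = [0.3, 0.41]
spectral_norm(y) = 0.15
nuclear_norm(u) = 0.73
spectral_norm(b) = 0.42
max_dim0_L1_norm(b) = 0.63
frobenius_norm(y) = 0.15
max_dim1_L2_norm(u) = 0.39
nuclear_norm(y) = 0.15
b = y + u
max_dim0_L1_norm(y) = 0.22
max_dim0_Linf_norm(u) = 0.39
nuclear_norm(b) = 0.72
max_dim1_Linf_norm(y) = 0.12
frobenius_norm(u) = 0.53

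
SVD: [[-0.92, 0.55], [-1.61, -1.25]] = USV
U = [[-0.24,  -0.97], [-0.97,  0.24]]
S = [2.09, 0.98]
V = [[0.86, 0.52], [0.52, -0.86]]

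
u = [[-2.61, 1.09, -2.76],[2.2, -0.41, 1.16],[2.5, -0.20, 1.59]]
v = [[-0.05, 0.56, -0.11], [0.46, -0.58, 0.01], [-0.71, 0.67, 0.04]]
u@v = [[2.59, -3.94, 0.19], [-1.12, 2.25, -0.2], [-1.35, 2.58, -0.21]]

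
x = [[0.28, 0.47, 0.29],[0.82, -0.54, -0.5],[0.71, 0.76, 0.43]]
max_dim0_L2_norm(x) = 1.12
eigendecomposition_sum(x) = [[0.61,  0.28,  0.11], [-0.05,  -0.02,  -0.01], [1.12,  0.51,  0.20]] + [[-0.33, 0.19, 0.18], [0.87, -0.52, -0.49], [-0.42, 0.25, 0.23]] + [[0.00, 0.0, -0.00], [-0.00, -0.0, 0.0], [0.0, 0.00, -0.0]]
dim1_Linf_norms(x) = [0.47, 0.82, 0.76]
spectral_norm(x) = 1.29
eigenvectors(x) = [[-0.47, -0.32, 0.12], [0.04, 0.86, -0.57], [-0.88, -0.41, 0.81]]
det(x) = 0.00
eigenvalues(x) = [0.78, -0.61, -0.0]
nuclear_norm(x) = 2.39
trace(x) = 0.17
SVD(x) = [[-0.48, -0.03, -0.88], [0.26, -0.96, -0.11], [-0.84, -0.28, 0.47]] @ diag([1.2915609636229897, 1.0935584177487063, 0.0005140196509882533]) @ [[-0.4,-0.78,-0.49],[-0.91,0.27,0.32],[-0.12,0.57,-0.81]]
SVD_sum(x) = [[0.25, 0.48, 0.3], [-0.13, -0.26, -0.16], [0.43, 0.84, 0.53]] + [[0.03, -0.01, -0.01], [0.95, -0.28, -0.34], [0.28, -0.08, -0.10]] + [[0.00, -0.0, 0.0],[0.0, -0.00, 0.00],[-0.00, 0.0, -0.00]]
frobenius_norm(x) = 1.69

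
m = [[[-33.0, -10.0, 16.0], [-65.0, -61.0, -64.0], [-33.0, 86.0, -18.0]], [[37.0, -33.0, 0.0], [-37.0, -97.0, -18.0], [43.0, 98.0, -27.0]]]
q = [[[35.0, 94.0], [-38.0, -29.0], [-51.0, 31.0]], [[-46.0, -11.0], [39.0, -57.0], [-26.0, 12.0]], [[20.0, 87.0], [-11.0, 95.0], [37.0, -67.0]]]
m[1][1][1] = -97.0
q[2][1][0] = -11.0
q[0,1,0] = -38.0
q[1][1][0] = 39.0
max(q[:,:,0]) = 39.0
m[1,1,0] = -37.0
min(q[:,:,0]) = -51.0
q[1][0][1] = -11.0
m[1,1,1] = -97.0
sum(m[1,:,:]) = -34.0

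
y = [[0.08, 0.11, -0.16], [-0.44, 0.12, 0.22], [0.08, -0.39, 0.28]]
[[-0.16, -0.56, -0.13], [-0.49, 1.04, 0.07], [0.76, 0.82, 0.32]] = y @ [[1.48, -1.67, -0.84], [-0.82, -1.05, -1.41], [1.16, 1.95, -0.59]]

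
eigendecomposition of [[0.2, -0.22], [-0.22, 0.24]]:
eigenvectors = [[-0.74, 0.67], [-0.67, -0.74]]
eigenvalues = [-0.0, 0.44]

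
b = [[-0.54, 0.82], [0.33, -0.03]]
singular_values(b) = [1.0, 0.25]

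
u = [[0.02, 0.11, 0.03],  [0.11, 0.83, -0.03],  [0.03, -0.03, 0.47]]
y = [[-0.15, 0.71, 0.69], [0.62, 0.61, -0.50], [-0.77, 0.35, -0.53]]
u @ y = [[0.04, 0.09, -0.06], [0.52, 0.57, -0.32], [-0.38, 0.17, -0.21]]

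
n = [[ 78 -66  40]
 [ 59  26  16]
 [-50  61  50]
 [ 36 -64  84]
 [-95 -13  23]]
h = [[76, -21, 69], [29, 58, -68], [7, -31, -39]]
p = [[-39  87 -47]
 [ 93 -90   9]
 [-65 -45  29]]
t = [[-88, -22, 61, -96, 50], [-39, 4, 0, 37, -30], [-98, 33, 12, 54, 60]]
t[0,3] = -96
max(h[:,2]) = 69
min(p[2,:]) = -65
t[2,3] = 54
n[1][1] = 26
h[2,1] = -31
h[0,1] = -21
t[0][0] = -88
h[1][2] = -68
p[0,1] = 87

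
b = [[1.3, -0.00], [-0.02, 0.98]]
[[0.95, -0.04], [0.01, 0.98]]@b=[[1.24, -0.04], [-0.01, 0.96]]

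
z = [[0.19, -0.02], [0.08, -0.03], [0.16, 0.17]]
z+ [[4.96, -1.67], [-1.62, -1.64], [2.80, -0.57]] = [[5.15, -1.69],  [-1.54, -1.67],  [2.96, -0.40]]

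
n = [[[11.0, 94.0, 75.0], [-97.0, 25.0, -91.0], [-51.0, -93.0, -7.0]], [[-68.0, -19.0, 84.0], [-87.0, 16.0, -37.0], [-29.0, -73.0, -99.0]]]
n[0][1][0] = -97.0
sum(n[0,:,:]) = -134.0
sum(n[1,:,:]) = -312.0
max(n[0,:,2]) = 75.0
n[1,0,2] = 84.0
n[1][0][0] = -68.0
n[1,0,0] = -68.0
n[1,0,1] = -19.0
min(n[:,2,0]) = -51.0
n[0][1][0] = -97.0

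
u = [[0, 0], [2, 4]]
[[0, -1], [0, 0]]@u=[[-2, -4], [0, 0]]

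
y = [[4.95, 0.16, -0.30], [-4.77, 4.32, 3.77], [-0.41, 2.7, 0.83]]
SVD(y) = [[-0.44, -0.83, -0.35], [0.86, -0.29, -0.41], [0.24, -0.48, 0.84]] @ diag([8.517761247277479, 3.8828448988577167, 0.8743905453472445]) @ [[-0.75, 0.51, 0.42], [-0.65, -0.69, -0.32], [-0.13, 0.51, -0.85]]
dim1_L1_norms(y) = [5.41, 12.86, 3.94]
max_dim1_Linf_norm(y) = 4.95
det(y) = -28.92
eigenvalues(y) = [6.18, 4.87, -0.96]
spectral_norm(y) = 8.52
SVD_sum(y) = [[2.84, -1.91, -1.59], [-5.54, 3.72, 3.1], [-1.52, 1.02, 0.85]] + [[2.07, 2.22, 1.03], [0.73, 0.78, 0.36], [1.21, 1.3, 0.6]] + [[0.04, -0.16, 0.26],[0.05, -0.18, 0.3],[-0.1, 0.38, -0.63]]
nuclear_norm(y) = 13.27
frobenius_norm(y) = 9.40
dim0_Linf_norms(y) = [4.95, 4.32, 3.77]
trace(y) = 10.10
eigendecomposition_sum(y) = [[-0.13, 0.03, 0.03], [-17.9, 4.29, 4.02], [-9.02, 2.16, 2.03]] + [[5.06, 0.10, -0.28], [13.29, 0.27, -0.73], [8.36, 0.17, -0.46]] + [[0.02,0.03,-0.05], [-0.16,-0.24,0.48], [0.25,0.37,-0.74]]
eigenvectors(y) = [[0.01, 0.31, 0.06], [0.89, 0.81, -0.55], [0.45, 0.51, 0.84]]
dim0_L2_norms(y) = [6.89, 5.1, 3.87]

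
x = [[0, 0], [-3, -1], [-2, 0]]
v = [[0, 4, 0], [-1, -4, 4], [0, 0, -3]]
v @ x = [[-12, -4], [4, 4], [6, 0]]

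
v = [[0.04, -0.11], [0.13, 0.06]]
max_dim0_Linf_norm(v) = 0.13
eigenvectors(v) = [[(0.06-0.67j), (0.06+0.67j)], [(-0.74+0j), -0.74-0.00j]]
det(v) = 0.02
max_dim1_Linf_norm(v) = 0.13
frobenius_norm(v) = 0.18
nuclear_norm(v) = 0.26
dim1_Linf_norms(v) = [0.11, 0.13]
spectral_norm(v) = 0.14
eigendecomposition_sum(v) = [[(0.02+0.06j), (-0.05+0.02j)], [(0.06-0.03j), 0.03+0.06j]] + [[0.02-0.06j, -0.05-0.02j],[(0.06+0.03j), (0.03-0.06j)]]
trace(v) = 0.10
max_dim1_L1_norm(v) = 0.19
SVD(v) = [[0.19, -0.98], [-0.98, -0.19]] @ diag([0.14414213562373096, 0.11585786437626906]) @ [[-0.83, -0.56], [-0.56, 0.83]]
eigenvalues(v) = [(0.05+0.12j), (0.05-0.12j)]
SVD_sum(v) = [[-0.02, -0.02], [0.12, 0.08]] + [[0.06, -0.09], [0.01, -0.02]]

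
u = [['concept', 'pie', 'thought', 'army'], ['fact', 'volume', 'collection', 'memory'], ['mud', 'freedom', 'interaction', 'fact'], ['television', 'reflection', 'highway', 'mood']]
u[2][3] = 'fact'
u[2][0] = 'mud'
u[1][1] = 'volume'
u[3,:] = ['television', 'reflection', 'highway', 'mood']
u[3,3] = 'mood'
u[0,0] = 'concept'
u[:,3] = ['army', 'memory', 'fact', 'mood']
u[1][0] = 'fact'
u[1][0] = 'fact'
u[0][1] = 'pie'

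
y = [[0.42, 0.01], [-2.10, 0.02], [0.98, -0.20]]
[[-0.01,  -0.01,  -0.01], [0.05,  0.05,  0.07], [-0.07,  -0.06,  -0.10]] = y@[[-0.02, -0.02, -0.03], [0.25, 0.21, 0.34]]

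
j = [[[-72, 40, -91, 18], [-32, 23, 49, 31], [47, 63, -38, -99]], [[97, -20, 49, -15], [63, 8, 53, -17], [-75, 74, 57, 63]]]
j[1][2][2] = 57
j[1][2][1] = 74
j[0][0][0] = -72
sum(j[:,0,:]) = 6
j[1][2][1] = 74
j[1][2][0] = -75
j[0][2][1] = 63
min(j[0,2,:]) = -99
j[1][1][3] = -17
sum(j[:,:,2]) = 79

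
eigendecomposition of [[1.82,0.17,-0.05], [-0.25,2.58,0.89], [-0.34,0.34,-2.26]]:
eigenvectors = [[0.02, 0.92, -0.22], [-0.18, 0.39, -0.97], [0.98, -0.04, -0.05]]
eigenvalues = [-2.33, 1.89, 2.57]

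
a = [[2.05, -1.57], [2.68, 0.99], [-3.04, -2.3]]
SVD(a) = [[-0.26, 0.93], [-0.59, 0.07], [0.77, 0.37]] @ diag([4.841074339925386, 2.4342348356960115]) @ [[-0.92, -0.4], [0.4, -0.92]]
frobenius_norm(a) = 5.42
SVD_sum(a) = [[1.14,0.5], [2.61,1.14], [-3.4,-1.48]] + [[0.91, -2.07], [0.07, -0.15], [0.36, -0.82]]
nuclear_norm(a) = 7.28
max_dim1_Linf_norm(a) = 3.04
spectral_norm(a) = 4.84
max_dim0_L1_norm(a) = 7.77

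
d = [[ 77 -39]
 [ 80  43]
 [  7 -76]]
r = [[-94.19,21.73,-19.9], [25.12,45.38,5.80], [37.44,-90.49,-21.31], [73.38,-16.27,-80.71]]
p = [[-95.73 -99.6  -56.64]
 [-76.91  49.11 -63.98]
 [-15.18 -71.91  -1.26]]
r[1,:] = [25.12, 45.38, 5.8]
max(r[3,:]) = 73.38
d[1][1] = 43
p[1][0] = -76.91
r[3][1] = -16.27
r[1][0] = 25.12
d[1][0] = 80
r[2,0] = 37.44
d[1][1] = 43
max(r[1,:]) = 45.38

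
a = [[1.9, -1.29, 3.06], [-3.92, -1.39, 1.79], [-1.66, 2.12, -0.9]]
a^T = [[1.90, -3.92, -1.66], [-1.29, -1.39, 2.12], [3.06, 1.79, -0.9]]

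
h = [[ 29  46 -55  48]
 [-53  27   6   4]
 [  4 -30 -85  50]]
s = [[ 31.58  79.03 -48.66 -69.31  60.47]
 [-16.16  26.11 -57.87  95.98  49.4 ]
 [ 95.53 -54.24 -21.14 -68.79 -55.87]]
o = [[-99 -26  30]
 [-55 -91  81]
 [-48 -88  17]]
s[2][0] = 95.53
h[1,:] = [-53, 27, 6, 4]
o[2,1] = -88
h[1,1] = 27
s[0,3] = -69.31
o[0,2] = 30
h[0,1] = 46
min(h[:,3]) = 4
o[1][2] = 81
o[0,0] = -99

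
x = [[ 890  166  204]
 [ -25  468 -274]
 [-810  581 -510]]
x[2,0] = -810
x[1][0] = -25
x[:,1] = [166, 468, 581]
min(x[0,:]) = 166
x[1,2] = -274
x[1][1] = 468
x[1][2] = -274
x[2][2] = -510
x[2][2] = -510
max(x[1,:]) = 468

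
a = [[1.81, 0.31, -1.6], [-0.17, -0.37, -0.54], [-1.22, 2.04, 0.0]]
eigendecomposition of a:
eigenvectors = [[(0.91+0j), (-0.44-0.13j), (-0.44+0.13j)], [0.02+0.00j, -0.06-0.46j, -0.06+0.46j], [-0.42+0.00j, -0.75+0.00j, -0.75-0.00j]]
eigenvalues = [(2.55+0j), (-0.55+1.03j), (-0.55-1.03j)]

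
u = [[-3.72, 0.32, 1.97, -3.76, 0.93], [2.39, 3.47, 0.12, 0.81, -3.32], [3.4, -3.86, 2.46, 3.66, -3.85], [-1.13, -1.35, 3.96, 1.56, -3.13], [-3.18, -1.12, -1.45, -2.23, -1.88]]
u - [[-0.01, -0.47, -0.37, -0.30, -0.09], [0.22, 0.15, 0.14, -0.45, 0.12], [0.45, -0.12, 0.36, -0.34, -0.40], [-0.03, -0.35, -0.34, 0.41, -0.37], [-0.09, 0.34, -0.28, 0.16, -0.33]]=[[-3.71, 0.79, 2.34, -3.46, 1.02], [2.17, 3.32, -0.02, 1.26, -3.44], [2.95, -3.74, 2.10, 4.00, -3.45], [-1.1, -1.00, 4.30, 1.15, -2.76], [-3.09, -1.46, -1.17, -2.39, -1.55]]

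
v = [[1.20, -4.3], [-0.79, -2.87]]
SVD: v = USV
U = [[0.85, 0.53],  [0.53, -0.85]]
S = [5.2, 1.32]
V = [[0.11, -0.99], [0.99, 0.11]]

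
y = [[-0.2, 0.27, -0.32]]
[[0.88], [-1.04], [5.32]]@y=[[-0.18, 0.24, -0.28], [0.21, -0.28, 0.33], [-1.06, 1.44, -1.7]]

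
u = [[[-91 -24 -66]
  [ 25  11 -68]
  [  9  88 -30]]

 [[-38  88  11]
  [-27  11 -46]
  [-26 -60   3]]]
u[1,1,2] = -46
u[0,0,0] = -91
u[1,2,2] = 3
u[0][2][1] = 88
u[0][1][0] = 25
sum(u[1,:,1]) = 39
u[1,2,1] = -60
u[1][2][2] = 3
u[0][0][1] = -24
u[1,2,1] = -60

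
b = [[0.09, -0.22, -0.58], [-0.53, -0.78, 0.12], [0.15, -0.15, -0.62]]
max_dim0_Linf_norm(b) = 0.78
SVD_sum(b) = [[-0.07, -0.11, 0.0], [-0.50, -0.80, 0.02], [-0.02, -0.03, 0.0]] + [[0.16,-0.11,-0.58], [-0.03,0.02,0.10], [0.17,-0.12,-0.62]] + [[-0.00, 0.0, -0.0],[0.00, -0.00, 0.00],[0.00, -0.0, 0.0]]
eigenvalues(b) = [-0.0, -0.94, -0.36]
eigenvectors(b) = [[0.81, -0.34, 0.56], [-0.50, -0.90, -0.53], [0.32, -0.26, 0.64]]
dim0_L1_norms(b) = [0.77, 1.15, 1.32]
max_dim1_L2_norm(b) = 0.95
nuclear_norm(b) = 1.86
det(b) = -0.00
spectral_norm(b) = 0.95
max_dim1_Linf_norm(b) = 0.78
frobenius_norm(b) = 1.31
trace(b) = -1.31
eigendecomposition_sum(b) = [[-0.0, 0.00, 0.0],[0.0, -0.0, -0.0],[-0.0, 0.00, 0.0]] + [[-0.12, -0.27, -0.12],[-0.33, -0.73, -0.32],[-0.09, -0.21, -0.09]] + [[0.22, 0.05, -0.46], [-0.20, -0.05, 0.44], [0.25, 0.06, -0.53]]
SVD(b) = [[0.13, -0.68, -0.72],[0.99, 0.12, 0.07],[0.04, -0.72, 0.69]] @ diag([0.9537365420785954, 0.9035409673492352, 0.0005732587303779878]) @ [[-0.53, -0.85, 0.02],[-0.26, 0.19, 0.95],[0.81, -0.5, 0.32]]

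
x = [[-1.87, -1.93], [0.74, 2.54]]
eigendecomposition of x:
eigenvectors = [[-0.98, 0.43], [0.18, -0.9]]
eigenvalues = [-1.52, 2.19]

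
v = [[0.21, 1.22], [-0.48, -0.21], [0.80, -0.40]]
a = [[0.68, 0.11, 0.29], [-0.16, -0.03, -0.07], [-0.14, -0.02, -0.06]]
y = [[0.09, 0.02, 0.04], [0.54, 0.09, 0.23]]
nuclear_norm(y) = 0.61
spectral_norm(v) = 1.30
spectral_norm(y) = 0.60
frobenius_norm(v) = 1.61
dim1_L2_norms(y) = [0.1, 0.59]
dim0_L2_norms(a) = [0.71, 0.12, 0.3]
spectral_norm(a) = 0.78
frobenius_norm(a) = 0.78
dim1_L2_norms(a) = [0.75, 0.18, 0.15]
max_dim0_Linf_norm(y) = 0.54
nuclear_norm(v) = 2.26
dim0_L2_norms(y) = [0.55, 0.09, 0.23]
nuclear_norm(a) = 0.79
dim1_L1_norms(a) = [1.08, 0.26, 0.22]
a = v @ y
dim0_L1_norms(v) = [1.49, 1.83]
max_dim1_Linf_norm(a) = 0.68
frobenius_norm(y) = 0.60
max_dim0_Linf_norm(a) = 0.68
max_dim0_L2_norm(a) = 0.71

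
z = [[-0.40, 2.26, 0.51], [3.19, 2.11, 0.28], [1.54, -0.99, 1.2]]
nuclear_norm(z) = 7.87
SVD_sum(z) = [[0.87, 0.65, 0.18], [3.01, 2.26, 0.61], [0.65, 0.49, 0.13]] + [[-1.11,1.57,-0.35], [0.09,-0.13,0.03], [1.07,-1.51,0.33]] + [[-0.16, 0.03, 0.68],[0.09, -0.02, -0.36],[-0.18, 0.04, 0.74]]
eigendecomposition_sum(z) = [[-1.59,  0.85,  0.16], [1.09,  -0.59,  -0.11], [1.01,  -0.55,  -0.1]] + [[1.21, 1.4, 0.39], [2.27, 2.63, 0.73], [-0.15, -0.17, -0.05]] + [[-0.02, 0.01, -0.04], [-0.17, 0.07, -0.34], [0.68, -0.27, 1.35]]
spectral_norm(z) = 4.05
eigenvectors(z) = [[0.73, -0.47, -0.03], [-0.50, -0.88, -0.24], [-0.47, 0.06, 0.97]]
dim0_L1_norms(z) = [5.13, 5.36, 1.99]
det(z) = -12.07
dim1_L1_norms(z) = [3.17, 5.58, 3.73]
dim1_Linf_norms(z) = [2.26, 3.19, 1.54]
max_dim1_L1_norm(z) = 5.58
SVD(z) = [[0.27,-0.72,0.64], [0.94,0.06,-0.33], [0.20,0.69,0.69]] @ diag([4.054425052384135, 2.7181756344387096, 1.0950610553497124]) @ [[0.79, 0.59, 0.16], [0.57, -0.80, 0.18], [-0.23, 0.05, 0.97]]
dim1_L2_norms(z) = [2.35, 3.83, 2.19]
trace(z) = 2.91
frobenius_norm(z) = 5.00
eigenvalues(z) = [-2.28, 3.79, 1.4]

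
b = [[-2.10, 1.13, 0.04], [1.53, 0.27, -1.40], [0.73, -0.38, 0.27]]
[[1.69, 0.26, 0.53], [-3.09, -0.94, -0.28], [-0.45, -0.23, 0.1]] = b@ [[-1.35, -0.79, 0.45], [-1.03, -1.22, 1.27], [0.53, -0.43, 0.94]]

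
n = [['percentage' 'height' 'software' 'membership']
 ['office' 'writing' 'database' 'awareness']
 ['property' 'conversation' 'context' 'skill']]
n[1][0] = 'office'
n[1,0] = 'office'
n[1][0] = 'office'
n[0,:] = ['percentage', 'height', 'software', 'membership']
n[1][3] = 'awareness'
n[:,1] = ['height', 'writing', 'conversation']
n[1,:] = ['office', 'writing', 'database', 'awareness']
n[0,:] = ['percentage', 'height', 'software', 'membership']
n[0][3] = 'membership'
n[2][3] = 'skill'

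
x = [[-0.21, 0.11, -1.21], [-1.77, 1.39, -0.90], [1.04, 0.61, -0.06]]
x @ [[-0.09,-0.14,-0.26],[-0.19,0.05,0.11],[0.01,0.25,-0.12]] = [[-0.01,-0.27,0.21], [-0.11,0.09,0.72], [-0.21,-0.13,-0.2]]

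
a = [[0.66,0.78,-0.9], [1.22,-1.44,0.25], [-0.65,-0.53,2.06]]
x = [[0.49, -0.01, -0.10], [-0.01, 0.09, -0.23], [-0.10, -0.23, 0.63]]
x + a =[[1.15, 0.77, -1.0], [1.21, -1.35, 0.02], [-0.75, -0.76, 2.69]]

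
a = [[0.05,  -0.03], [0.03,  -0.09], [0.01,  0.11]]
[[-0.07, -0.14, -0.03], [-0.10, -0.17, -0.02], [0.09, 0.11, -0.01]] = a @ [[-0.84, -2.16, -0.65], [0.86, 1.19, 0.01]]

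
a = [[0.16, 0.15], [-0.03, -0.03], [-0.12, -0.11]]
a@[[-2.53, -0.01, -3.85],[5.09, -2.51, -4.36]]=[[0.36, -0.38, -1.27],[-0.08, 0.08, 0.25],[-0.26, 0.28, 0.94]]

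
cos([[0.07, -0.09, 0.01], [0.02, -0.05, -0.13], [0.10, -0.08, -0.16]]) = [[1.00, 0.0, -0.01], [0.01, 0.99, -0.01], [0.01, -0.0, 0.98]]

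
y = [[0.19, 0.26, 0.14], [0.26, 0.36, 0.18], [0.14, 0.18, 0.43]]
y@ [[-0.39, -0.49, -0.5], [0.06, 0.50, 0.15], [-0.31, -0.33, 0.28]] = [[-0.10, -0.01, -0.02], [-0.14, -0.01, -0.03], [-0.18, -0.12, 0.08]]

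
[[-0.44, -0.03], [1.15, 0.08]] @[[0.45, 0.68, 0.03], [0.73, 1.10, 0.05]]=[[-0.22, -0.33, -0.01], [0.58, 0.87, 0.04]]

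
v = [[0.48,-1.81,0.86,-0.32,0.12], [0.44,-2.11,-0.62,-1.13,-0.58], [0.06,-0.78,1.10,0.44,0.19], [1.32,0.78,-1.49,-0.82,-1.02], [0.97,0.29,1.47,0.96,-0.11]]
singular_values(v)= [3.19, 3.12, 1.87, 0.27, 0.0]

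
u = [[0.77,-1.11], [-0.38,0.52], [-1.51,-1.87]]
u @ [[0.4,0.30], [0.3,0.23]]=[[-0.02, -0.02], [0.0, 0.01], [-1.16, -0.88]]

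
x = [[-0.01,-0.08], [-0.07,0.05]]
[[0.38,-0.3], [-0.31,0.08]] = x@[[0.91, 1.40],[-4.92, 3.57]]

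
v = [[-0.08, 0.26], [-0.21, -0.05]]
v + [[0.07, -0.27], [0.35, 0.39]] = [[-0.01, -0.01],[0.14, 0.34]]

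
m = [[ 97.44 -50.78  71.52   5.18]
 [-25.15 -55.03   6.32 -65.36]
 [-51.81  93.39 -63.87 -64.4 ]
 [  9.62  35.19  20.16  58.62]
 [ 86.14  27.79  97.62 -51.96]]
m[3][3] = 58.62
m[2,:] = [-51.81, 93.39, -63.87, -64.4]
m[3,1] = 35.19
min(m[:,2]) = -63.87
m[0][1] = -50.78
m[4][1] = 27.79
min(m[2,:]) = -64.4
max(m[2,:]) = 93.39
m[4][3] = -51.96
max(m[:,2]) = 97.62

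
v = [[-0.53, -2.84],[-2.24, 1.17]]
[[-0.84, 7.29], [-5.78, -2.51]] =v @ [[2.49, -0.2], [-0.17, -2.53]]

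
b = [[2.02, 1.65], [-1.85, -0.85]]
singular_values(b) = [3.28, 0.41]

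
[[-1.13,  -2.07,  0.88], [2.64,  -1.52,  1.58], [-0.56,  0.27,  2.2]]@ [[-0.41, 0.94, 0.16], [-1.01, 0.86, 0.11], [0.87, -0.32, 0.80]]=[[3.32,-3.12,0.30],[1.83,0.67,1.52],[1.87,-1.0,1.7]]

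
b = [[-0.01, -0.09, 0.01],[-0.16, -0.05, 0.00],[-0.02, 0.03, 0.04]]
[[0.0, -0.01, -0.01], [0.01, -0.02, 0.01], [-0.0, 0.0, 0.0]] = b@[[-0.03, 0.12, -0.11], [-0.02, 0.09, 0.08], [-0.07, 0.02, -0.01]]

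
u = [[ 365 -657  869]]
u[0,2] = 869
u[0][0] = 365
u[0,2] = 869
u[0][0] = 365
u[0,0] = 365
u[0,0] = 365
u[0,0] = 365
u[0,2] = 869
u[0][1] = -657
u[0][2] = 869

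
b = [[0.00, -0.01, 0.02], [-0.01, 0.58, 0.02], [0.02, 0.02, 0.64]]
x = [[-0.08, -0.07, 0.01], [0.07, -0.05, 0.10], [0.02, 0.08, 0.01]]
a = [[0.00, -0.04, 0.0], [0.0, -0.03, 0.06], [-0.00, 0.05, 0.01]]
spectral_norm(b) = 0.65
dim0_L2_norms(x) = [0.11, 0.12, 0.1]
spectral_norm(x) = 0.13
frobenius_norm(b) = 0.86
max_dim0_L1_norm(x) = 0.2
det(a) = 0.00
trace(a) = -0.02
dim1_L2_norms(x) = [0.11, 0.13, 0.08]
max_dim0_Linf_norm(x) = 0.1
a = x @ b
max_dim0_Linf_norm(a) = 0.06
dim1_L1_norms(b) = [0.03, 0.61, 0.68]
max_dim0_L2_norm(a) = 0.07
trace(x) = -0.12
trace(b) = 1.22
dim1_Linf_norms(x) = [0.08, 0.1, 0.08]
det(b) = -0.00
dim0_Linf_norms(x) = [0.08, 0.08, 0.1]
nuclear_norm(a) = 0.13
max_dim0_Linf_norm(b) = 0.64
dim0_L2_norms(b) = [0.02, 0.58, 0.64]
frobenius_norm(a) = 0.09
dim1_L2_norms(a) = [0.04, 0.07, 0.05]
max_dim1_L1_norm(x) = 0.22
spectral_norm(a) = 0.08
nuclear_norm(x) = 0.30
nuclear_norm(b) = 1.22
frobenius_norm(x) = 0.19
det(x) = 0.00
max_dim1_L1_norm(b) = 0.68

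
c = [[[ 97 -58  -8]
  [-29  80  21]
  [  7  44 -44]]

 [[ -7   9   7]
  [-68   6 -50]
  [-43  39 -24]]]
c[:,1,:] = [[-29, 80, 21], [-68, 6, -50]]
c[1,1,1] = 6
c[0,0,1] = -58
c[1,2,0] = -43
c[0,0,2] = -8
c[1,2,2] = -24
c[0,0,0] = 97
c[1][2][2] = -24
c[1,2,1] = 39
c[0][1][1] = 80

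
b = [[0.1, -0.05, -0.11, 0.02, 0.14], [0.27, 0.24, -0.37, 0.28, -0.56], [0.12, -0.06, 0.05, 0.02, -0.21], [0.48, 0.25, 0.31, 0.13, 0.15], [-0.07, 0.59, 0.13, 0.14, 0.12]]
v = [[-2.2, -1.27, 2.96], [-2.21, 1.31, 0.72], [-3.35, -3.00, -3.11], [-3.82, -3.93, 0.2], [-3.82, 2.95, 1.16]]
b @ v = [[-0.35, 0.47, 0.77], [1.18, -1.67, 1.53], [0.43, -1.08, -0.08], [-3.72, -1.28, 0.84], [-2.58, 0.28, -0.02]]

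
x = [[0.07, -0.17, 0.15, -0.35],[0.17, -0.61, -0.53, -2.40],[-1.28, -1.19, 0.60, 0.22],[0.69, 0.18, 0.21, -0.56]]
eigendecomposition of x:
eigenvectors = [[(-0.11+0.08j), -0.11-0.08j, (0.53+0j), 0.17+0.00j], [(-0.7+0j), -0.70-0.00j, (-0.7+0j), -0.46+0.00j], [(-0.52-0.32j), -0.52+0.32j, -0.36+0.00j, (0.86+0j)], [(0.06+0.34j), (0.06-0.34j), 0.30+0.00j, 0.14+0.00j]]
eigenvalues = [(-0.76+0.89j), (-0.76-0.89j), (-0+0j), (1.02+0j)]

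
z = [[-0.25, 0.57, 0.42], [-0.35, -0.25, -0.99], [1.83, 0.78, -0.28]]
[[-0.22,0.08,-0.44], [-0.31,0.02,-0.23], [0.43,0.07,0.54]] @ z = [[-0.78, -0.49, -0.05], [-0.35, -0.36, -0.09], [0.86, 0.65, -0.04]]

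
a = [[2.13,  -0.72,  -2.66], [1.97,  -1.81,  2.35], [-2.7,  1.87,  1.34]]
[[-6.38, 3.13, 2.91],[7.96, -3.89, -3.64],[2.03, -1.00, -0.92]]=a@[[0.33,-0.16,-0.15], [-0.43,0.21,0.20], [2.78,-1.36,-1.27]]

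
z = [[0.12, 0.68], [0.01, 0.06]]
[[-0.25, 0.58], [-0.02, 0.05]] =z@[[0.79, 0.22], [-0.5, 0.82]]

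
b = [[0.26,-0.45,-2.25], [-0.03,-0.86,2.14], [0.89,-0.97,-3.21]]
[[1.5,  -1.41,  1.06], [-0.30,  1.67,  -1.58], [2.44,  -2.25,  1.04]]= b @ [[0.03, -0.7, -0.72], [-0.87, -0.37, 0.32], [-0.49, 0.62, -0.62]]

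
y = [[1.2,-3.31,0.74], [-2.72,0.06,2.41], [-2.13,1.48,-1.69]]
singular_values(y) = [4.57, 3.53, 1.55]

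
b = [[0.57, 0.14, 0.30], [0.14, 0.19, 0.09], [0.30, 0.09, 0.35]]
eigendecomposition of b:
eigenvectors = [[0.79, 0.59, -0.13], [0.25, -0.52, -0.82], [0.55, -0.62, 0.56]]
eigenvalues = [0.82, 0.14, 0.15]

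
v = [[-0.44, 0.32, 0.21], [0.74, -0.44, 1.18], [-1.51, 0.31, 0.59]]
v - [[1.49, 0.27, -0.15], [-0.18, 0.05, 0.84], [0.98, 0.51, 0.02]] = [[-1.93, 0.05, 0.36], [0.92, -0.49, 0.34], [-2.49, -0.2, 0.57]]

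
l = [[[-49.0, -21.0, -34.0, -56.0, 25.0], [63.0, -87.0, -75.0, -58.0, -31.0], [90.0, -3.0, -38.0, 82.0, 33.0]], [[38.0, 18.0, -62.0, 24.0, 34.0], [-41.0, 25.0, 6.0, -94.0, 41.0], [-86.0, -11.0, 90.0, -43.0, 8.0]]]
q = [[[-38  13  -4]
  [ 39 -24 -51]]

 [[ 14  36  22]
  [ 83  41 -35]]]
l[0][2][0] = 90.0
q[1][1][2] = -35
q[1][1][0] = 83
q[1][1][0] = 83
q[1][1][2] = -35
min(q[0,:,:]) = -51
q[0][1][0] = 39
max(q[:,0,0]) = 14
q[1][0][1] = 36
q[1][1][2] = -35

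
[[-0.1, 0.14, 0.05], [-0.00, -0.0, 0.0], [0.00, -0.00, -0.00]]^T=[[-0.10, -0.0, 0.0], [0.14, -0.00, -0.00], [0.05, 0.00, -0.0]]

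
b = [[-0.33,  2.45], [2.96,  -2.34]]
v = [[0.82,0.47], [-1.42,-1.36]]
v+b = [[0.49, 2.92], [1.54, -3.7]]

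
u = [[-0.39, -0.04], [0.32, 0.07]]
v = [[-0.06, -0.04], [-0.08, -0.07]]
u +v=[[-0.45, -0.08], [0.24, 0.0]]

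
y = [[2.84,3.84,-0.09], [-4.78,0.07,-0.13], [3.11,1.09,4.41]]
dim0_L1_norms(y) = [10.73, 5.0, 4.63]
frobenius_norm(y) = 8.72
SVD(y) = [[-0.51, -0.67, 0.53], [0.56, 0.21, 0.80], [-0.65, 0.71, 0.26]] @ diag([7.298151607964359, 3.7043320015774293, 3.0021171744714708]) @ [[-0.84, -0.36, -0.4], [-0.19, -0.48, 0.85], [-0.5, 0.8, 0.34]]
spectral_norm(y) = 7.30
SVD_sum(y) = [[3.16, 1.36, 1.49],[-3.41, -1.47, -1.62],[4.02, 1.73, 1.9]] + [[0.49, 1.21, -2.12], [-0.15, -0.38, 0.67], [-0.51, -1.27, 2.24]] + [[-0.80, 1.27, 0.54], [-1.21, 1.92, 0.82], [-0.40, 0.63, 0.27]]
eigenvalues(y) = [(1.51+4.07j), (1.51-4.07j), (4.31+0j)]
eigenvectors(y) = [[0.20+0.59j,(0.2-0.59j),(-0.04+0j)], [(-0.69+0j),-0.69-0.00j,0.01+0.00j], [(0.32-0.19j),(0.32+0.19j),1.00+0.00j]]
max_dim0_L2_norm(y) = 6.37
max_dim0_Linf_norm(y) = 4.78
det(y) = 81.16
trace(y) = 7.32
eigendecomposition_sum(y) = [[(1.45+1.81j), (1.96-0.68j), (0.03+0.07j)], [-2.40+0.88j, (0.02+2.29j), -0.09+0.01j], [0.85-1.07j, -0.65-1.04j, (0.04-0.03j)]] + [[1.45-1.81j, (1.96+0.68j), 0.03-0.07j], [(-2.4-0.88j), 0.02-2.29j, -0.09-0.01j], [(0.85+1.07j), (-0.65+1.04j), 0.04+0.03j]] + [[-0.05-0.00j,  -0.09-0.00j,  (-0.16-0j)], [0.01+0.00j,  0.02+0.00j,  0.04+0.00j], [(1.41+0j),  2.39+0.00j,  (4.34+0j)]]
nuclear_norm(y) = 14.00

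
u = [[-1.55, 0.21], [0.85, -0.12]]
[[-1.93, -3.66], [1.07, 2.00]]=u @ [[0.91, 2.49], [-2.47, 0.93]]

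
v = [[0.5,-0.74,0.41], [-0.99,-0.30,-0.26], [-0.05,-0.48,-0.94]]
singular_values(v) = [1.31, 0.99, 0.73]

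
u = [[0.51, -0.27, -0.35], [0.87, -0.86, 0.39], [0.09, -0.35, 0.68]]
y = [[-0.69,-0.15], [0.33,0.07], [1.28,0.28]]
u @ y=[[-0.89, -0.19], [-0.38, -0.08], [0.69, 0.15]]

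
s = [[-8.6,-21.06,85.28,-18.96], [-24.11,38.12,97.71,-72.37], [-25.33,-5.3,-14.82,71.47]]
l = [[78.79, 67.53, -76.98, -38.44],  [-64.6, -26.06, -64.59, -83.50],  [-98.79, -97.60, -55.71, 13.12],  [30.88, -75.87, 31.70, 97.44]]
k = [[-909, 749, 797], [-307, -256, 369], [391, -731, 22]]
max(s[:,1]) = 38.12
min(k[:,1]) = -731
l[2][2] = -55.71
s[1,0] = -24.11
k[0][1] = 749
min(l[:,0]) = -98.79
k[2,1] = -731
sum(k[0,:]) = 637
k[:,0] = [-909, -307, 391]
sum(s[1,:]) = 39.349999999999994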